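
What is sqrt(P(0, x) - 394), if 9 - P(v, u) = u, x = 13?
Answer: I*sqrt(398) ≈ 19.95*I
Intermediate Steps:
P(v, u) = 9 - u
sqrt(P(0, x) - 394) = sqrt((9 - 1*13) - 394) = sqrt((9 - 13) - 394) = sqrt(-4 - 394) = sqrt(-398) = I*sqrt(398)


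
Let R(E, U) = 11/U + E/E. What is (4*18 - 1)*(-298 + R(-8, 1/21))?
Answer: -4686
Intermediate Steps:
R(E, U) = 1 + 11/U (R(E, U) = 11/U + 1 = 1 + 11/U)
(4*18 - 1)*(-298 + R(-8, 1/21)) = (4*18 - 1)*(-298 + (11 + 1/21)/(1/21)) = (72 - 1)*(-298 + (11 + 1/21)/(1/21)) = 71*(-298 + 21*(232/21)) = 71*(-298 + 232) = 71*(-66) = -4686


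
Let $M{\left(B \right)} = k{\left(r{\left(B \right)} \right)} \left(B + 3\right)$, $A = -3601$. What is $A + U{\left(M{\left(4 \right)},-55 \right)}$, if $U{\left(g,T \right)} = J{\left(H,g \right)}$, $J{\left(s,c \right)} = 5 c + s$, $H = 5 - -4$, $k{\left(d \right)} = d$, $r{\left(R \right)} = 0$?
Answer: $-3592$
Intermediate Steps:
$H = 9$ ($H = 5 + 4 = 9$)
$M{\left(B \right)} = 0$ ($M{\left(B \right)} = 0 \left(B + 3\right) = 0 \left(3 + B\right) = 0$)
$J{\left(s,c \right)} = s + 5 c$
$U{\left(g,T \right)} = 9 + 5 g$
$A + U{\left(M{\left(4 \right)},-55 \right)} = -3601 + \left(9 + 5 \cdot 0\right) = -3601 + \left(9 + 0\right) = -3601 + 9 = -3592$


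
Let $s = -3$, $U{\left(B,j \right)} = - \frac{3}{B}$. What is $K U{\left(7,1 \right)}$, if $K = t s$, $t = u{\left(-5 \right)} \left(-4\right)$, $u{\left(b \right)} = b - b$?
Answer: $0$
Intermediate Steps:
$u{\left(b \right)} = 0$
$t = 0$ ($t = 0 \left(-4\right) = 0$)
$K = 0$ ($K = 0 \left(-3\right) = 0$)
$K U{\left(7,1 \right)} = 0 \left(- \frac{3}{7}\right) = 0$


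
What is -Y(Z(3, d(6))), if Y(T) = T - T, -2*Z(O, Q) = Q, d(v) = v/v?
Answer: 0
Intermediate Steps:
d(v) = 1
Z(O, Q) = -Q/2
Y(T) = 0
-Y(Z(3, d(6))) = -1*0 = 0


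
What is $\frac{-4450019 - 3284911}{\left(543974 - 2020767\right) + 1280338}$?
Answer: $\frac{73666}{1871} \approx 39.372$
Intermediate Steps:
$\frac{-4450019 - 3284911}{\left(543974 - 2020767\right) + 1280338} = - \frac{7734930}{-1476793 + 1280338} = - \frac{7734930}{-196455} = \left(-7734930\right) \left(- \frac{1}{196455}\right) = \frac{73666}{1871}$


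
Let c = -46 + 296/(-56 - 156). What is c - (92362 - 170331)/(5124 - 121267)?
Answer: -295883573/6155579 ≈ -48.068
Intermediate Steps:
c = -2512/53 (c = -46 + 296/(-212) = -46 - 1/212*296 = -46 - 74/53 = -2512/53 ≈ -47.396)
c - (92362 - 170331)/(5124 - 121267) = -2512/53 - (92362 - 170331)/(5124 - 121267) = -2512/53 - (-77969)/(-116143) = -2512/53 - (-77969)*(-1)/116143 = -2512/53 - 1*77969/116143 = -2512/53 - 77969/116143 = -295883573/6155579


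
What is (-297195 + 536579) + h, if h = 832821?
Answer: 1072205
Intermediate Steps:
(-297195 + 536579) + h = (-297195 + 536579) + 832821 = 239384 + 832821 = 1072205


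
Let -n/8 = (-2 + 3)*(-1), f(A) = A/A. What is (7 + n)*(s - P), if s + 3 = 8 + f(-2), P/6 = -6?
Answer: 630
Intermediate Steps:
P = -36 (P = 6*(-6) = -36)
f(A) = 1
n = 8 (n = -8*(-2 + 3)*(-1) = -8*(-1) = 8)
s = 6 (s = -3 + (8 + 1) = -3 + 9 = 6)
(7 + n)*(s - P) = (7 + 8)*(6 - 1*(-36)) = 15*(6 + 36) = 15*42 = 630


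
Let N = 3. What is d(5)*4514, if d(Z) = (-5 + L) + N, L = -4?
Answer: -27084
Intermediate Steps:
d(Z) = -6 (d(Z) = (-5 - 4) + 3 = -9 + 3 = -6)
d(5)*4514 = -6*4514 = -27084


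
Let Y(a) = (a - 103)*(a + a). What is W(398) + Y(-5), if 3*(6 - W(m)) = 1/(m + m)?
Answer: 2593367/2388 ≈ 1086.0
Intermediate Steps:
W(m) = 6 - 1/(6*m) (W(m) = 6 - 1/(3*(m + m)) = 6 - 1/(2*m)/3 = 6 - 1/(6*m))
Y(a) = 2*a*(-103 + a) (Y(a) = (-103 + a)*(2*a) = 2*a*(-103 + a))
W(398) + Y(-5) = (6 - ⅙/398) + 2*(-5)*(-103 - 5) = (6 - ⅙*1/398) + 2*(-5)*(-108) = (6 - 1/2388) + 1080 = 14327/2388 + 1080 = 2593367/2388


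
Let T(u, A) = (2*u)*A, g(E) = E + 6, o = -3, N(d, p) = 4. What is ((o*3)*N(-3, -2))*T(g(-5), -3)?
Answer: 216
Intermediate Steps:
g(E) = 6 + E
T(u, A) = 2*A*u
((o*3)*N(-3, -2))*T(g(-5), -3) = (-3*3*4)*(2*(-3)*(6 - 5)) = (-9*4)*(2*(-3)*1) = -36*(-6) = 216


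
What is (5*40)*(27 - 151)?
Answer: -24800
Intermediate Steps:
(5*40)*(27 - 151) = 200*(-124) = -24800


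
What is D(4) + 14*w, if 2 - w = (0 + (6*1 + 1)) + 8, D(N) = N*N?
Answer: -166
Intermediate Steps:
D(N) = N²
w = -13 (w = 2 - ((0 + (6*1 + 1)) + 8) = 2 - ((0 + (6 + 1)) + 8) = 2 - ((0 + 7) + 8) = 2 - (7 + 8) = 2 - 1*15 = 2 - 15 = -13)
D(4) + 14*w = 4² + 14*(-13) = 16 - 182 = -166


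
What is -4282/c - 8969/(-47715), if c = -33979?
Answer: 509073281/1621307985 ≈ 0.31399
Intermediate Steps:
-4282/c - 8969/(-47715) = -4282/(-33979) - 8969/(-47715) = -4282*(-1/33979) - 8969*(-1/47715) = 4282/33979 + 8969/47715 = 509073281/1621307985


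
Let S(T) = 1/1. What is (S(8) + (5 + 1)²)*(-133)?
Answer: -4921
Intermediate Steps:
S(T) = 1
(S(8) + (5 + 1)²)*(-133) = (1 + (5 + 1)²)*(-133) = (1 + 6²)*(-133) = (1 + 36)*(-133) = 37*(-133) = -4921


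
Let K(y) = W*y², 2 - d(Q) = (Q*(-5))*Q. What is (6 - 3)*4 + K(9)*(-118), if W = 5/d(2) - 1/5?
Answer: -13677/55 ≈ -248.67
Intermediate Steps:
d(Q) = 2 + 5*Q² (d(Q) = 2 - Q*(-5)*Q = 2 - (-5*Q)*Q = 2 - (-5)*Q² = 2 + 5*Q²)
W = 3/110 (W = 5/(2 + 5*2²) - 1/5 = 5/(2 + 5*4) - 1*⅕ = 5/(2 + 20) - ⅕ = 5/22 - ⅕ = 3/110 ≈ 0.027273)
K(y) = 3*y²/110
(6 - 3)*4 + K(9)*(-118) = (6 - 3)*4 + ((3/110)*9²)*(-118) = 3*4 + ((3/110)*81)*(-118) = 12 + (243/110)*(-118) = 12 - 14337/55 = -13677/55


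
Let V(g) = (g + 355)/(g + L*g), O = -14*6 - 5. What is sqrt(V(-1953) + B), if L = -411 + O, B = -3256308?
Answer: I*sqrt(343628000289914942)/324849 ≈ 1804.5*I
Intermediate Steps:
O = -89 (O = -84 - 5 = -89)
L = -500 (L = -411 - 89 = -500)
V(g) = -(355 + g)/(499*g) (V(g) = (g + 355)/(g - 500*g) = (355 + g)/((-499*g)) = (355 + g)*(-1/(499*g)) = -(355 + g)/(499*g))
sqrt(V(-1953) + B) = sqrt((1/499)*(-355 - 1*(-1953))/(-1953) - 3256308) = sqrt((1/499)*(-1/1953)*(-355 + 1953) - 3256308) = sqrt((1/499)*(-1/1953)*1598 - 3256308) = sqrt(-1598/974547 - 3256308) = sqrt(-3173425194074/974547) = I*sqrt(343628000289914942)/324849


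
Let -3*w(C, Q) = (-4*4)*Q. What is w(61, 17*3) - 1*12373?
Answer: -12101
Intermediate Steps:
w(C, Q) = 16*Q/3 (w(C, Q) = -(-4*4)*Q/3 = -(-16)*Q/3 = 16*Q/3)
w(61, 17*3) - 1*12373 = 16*(17*3)/3 - 1*12373 = (16/3)*51 - 12373 = 272 - 12373 = -12101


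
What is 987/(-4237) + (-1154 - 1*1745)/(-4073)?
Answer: 8263012/17257301 ≈ 0.47881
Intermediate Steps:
987/(-4237) + (-1154 - 1*1745)/(-4073) = 987*(-1/4237) + (-1154 - 1745)*(-1/4073) = -987/4237 - 2899*(-1/4073) = -987/4237 + 2899/4073 = 8263012/17257301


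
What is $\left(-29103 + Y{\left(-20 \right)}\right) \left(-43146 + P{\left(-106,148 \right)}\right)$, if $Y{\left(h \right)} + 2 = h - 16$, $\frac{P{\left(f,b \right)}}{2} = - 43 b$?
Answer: $1628224234$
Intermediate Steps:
$P{\left(f,b \right)} = - 86 b$ ($P{\left(f,b \right)} = 2 \left(- 43 b\right) = - 86 b$)
$Y{\left(h \right)} = -18 + h$ ($Y{\left(h \right)} = -2 + \left(h - 16\right) = -2 + \left(-16 + h\right) = -18 + h$)
$\left(-29103 + Y{\left(-20 \right)}\right) \left(-43146 + P{\left(-106,148 \right)}\right) = \left(-29103 - 38\right) \left(-43146 - 12728\right) = \left(-29141\right) \left(-55874\right) = 1628224234$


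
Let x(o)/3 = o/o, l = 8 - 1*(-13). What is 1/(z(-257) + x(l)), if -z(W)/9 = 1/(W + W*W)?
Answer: 65792/197367 ≈ 0.33335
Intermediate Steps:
l = 21 (l = 8 + 13 = 21)
z(W) = -9/(W + W²) (z(W) = -9/(W + W*W) = -9/(W + W²))
x(o) = 3 (x(o) = 3*(o/o) = 3*1 = 3)
1/(z(-257) + x(l)) = 1/(-9/(-257*(1 - 257)) + 3) = 1/(-9*(-1/257)/(-256) + 3) = 1/(-9*(-1/257)*(-1/256) + 3) = 1/(-9/65792 + 3) = 1/(197367/65792) = 65792/197367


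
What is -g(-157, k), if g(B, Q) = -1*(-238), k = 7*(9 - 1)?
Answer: -238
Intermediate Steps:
k = 56 (k = 7*8 = 56)
g(B, Q) = 238
-g(-157, k) = -1*238 = -238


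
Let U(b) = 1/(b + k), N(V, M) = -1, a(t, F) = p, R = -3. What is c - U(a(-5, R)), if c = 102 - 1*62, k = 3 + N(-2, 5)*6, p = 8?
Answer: 199/5 ≈ 39.800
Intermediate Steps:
a(t, F) = 8
k = -3 (k = 3 - 1*6 = 3 - 6 = -3)
U(b) = 1/(-3 + b) (U(b) = 1/(b - 3) = 1/(-3 + b))
c = 40 (c = 102 - 62 = 40)
c - U(a(-5, R)) = 40 - 1/(-3 + 8) = 40 - 1/5 = 40 - 1*⅕ = 40 - ⅕ = 199/5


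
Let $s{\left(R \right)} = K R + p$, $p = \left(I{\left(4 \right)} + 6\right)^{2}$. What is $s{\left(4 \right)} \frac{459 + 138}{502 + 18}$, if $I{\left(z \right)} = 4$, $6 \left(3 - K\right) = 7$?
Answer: $\frac{32039}{260} \approx 123.23$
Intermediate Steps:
$K = \frac{11}{6}$ ($K = 3 - \frac{7}{6} = \frac{11}{6} \approx 1.8333$)
$p = 100$ ($p = \left(4 + 6\right)^{2} = 10^{2} = 100$)
$s{\left(R \right)} = 100 + \frac{11 R}{6}$ ($s{\left(R \right)} = \frac{11 R}{6} + 100 = 100 + \frac{11 R}{6}$)
$s{\left(4 \right)} \frac{459 + 138}{502 + 18} = \left(100 + \frac{11}{6} \cdot 4\right) \frac{459 + 138}{502 + 18} = \left(100 + \frac{22}{3}\right) \frac{597}{520} = \frac{322 \cdot 597 \cdot \frac{1}{520}}{3} = \frac{322}{3} \cdot \frac{597}{520} = \frac{32039}{260}$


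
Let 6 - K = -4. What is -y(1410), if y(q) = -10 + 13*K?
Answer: -120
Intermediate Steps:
K = 10 (K = 6 - 1*(-4) = 6 + 4 = 10)
y(q) = 120 (y(q) = -10 + 13*10 = -10 + 130 = 120)
-y(1410) = -1*120 = -120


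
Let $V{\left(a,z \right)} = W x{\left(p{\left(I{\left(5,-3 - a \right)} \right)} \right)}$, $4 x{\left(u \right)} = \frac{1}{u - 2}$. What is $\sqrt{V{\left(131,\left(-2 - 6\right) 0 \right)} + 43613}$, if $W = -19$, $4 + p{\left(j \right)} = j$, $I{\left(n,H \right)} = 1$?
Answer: $\frac{\sqrt{4361395}}{10} \approx 208.84$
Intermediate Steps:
$p{\left(j \right)} = -4 + j$
$x{\left(u \right)} = \frac{1}{4 \left(-2 + u\right)}$ ($x{\left(u \right)} = \frac{1}{4 \left(u - 2\right)} = \frac{1}{4 \left(-2 + u\right)}$)
$V{\left(a,z \right)} = \frac{19}{20}$ ($V{\left(a,z \right)} = - 19 \frac{1}{4 \left(-2 + \left(-4 + 1\right)\right)} = - 19 \frac{1}{4 \left(-2 - 3\right)} = - 19 \frac{1}{4 \left(-5\right)} = - 19 \cdot \frac{1}{4} \left(- \frac{1}{5}\right) = \left(-19\right) \left(- \frac{1}{20}\right) = \frac{19}{20}$)
$\sqrt{V{\left(131,\left(-2 - 6\right) 0 \right)} + 43613} = \sqrt{\frac{19}{20} + 43613} = \sqrt{\frac{872279}{20}} = \frac{\sqrt{4361395}}{10}$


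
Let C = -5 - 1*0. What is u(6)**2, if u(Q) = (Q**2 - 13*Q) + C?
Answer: 2209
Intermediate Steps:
C = -5 (C = -5 + 0 = -5)
u(Q) = -5 + Q**2 - 13*Q (u(Q) = (Q**2 - 13*Q) - 5 = -5 + Q**2 - 13*Q)
u(6)**2 = (-5 + 6**2 - 13*6)**2 = (-5 + 36 - 78)**2 = (-47)**2 = 2209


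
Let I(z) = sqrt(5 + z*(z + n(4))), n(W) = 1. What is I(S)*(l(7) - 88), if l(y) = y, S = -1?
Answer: -81*sqrt(5) ≈ -181.12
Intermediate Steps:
I(z) = sqrt(5 + z*(1 + z)) (I(z) = sqrt(5 + z*(z + 1)) = sqrt(5 + z*(1 + z)))
I(S)*(l(7) - 88) = sqrt(5 - 1 + (-1)**2)*(7 - 88) = sqrt(5 - 1 + 1)*(-81) = sqrt(5)*(-81) = -81*sqrt(5)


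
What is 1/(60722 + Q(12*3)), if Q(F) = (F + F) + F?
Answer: 1/60830 ≈ 1.6439e-5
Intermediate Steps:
Q(F) = 3*F (Q(F) = 2*F + F = 3*F)
1/(60722 + Q(12*3)) = 1/(60722 + 3*(12*3)) = 1/(60722 + 3*36) = 1/(60722 + 108) = 1/60830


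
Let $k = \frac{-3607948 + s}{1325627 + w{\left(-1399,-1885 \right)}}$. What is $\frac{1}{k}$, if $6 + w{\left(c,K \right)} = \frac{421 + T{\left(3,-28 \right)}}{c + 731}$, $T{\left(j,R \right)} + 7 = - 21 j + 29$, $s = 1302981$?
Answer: $- \frac{31625516}{54989927} \approx -0.57511$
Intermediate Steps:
$T{\left(j,R \right)} = 22 - 21 j$ ($T{\left(j,R \right)} = -7 - \left(-29 + 21 j\right) = 22 - 21 j$)
$w{\left(c,K \right)} = -6 + \frac{380}{731 + c}$ ($w{\left(c,K \right)} = -6 + \frac{421 + \left(22 - 63\right)}{c + 731} = -6 + \frac{421 + \left(22 - 63\right)}{731 + c} = -6 + \frac{421 - 41}{731 + c} = -6 + \frac{380}{731 + c}$)
$k = - \frac{54989927}{31625516}$ ($k = \frac{-3607948 + 1302981}{1325627 + \frac{2 \left(-2003 - -4197\right)}{731 - 1399}} = - \frac{2304967}{1325627 + \frac{2 \left(-2003 + 4197\right)}{-668}} = - \frac{2304967}{1325627 + 2 \left(- \frac{1}{668}\right) 2194} = - \frac{2304967}{1325627 - \frac{1097}{167}} = - \frac{2304967}{\frac{221378612}{167}} = \left(-2304967\right) \frac{167}{221378612} = - \frac{54989927}{31625516} \approx -1.7388$)
$\frac{1}{k} = \frac{1}{- \frac{54989927}{31625516}} = - \frac{31625516}{54989927}$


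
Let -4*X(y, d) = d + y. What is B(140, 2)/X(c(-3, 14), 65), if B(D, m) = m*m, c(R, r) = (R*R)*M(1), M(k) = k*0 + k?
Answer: -8/37 ≈ -0.21622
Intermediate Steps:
M(k) = k (M(k) = 0 + k = k)
c(R, r) = R² (c(R, r) = (R*R)*1 = R²*1 = R²)
X(y, d) = -d/4 - y/4 (X(y, d) = -(d + y)/4 = -d/4 - y/4)
B(D, m) = m²
B(140, 2)/X(c(-3, 14), 65) = 2²/(-¼*65 - ¼*(-3)²) = 4/(-65/4 - ¼*9) = 4/(-65/4 - 9/4) = 4/(-37/2) = 4*(-2/37) = -8/37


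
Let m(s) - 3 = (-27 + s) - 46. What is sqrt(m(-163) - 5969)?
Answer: I*sqrt(6202) ≈ 78.753*I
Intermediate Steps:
m(s) = -70 + s (m(s) = 3 + ((-27 + s) - 46) = 3 + (-73 + s) = -70 + s)
sqrt(m(-163) - 5969) = sqrt((-70 - 163) - 5969) = sqrt(-233 - 5969) = sqrt(-6202) = I*sqrt(6202)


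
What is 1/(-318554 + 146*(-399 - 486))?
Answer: -1/447764 ≈ -2.2333e-6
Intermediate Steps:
1/(-318554 + 146*(-399 - 486)) = 1/(-318554 + 146*(-885)) = 1/(-318554 - 129210) = 1/(-447764) = -1/447764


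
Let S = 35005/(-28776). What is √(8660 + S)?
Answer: √1792494125070/14388 ≈ 93.053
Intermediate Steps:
S = -35005/28776 (S = 35005*(-1/28776) = -35005/28776 ≈ -1.2165)
√(8660 + S) = √(8660 - 35005/28776) = √(249165155/28776) = √1792494125070/14388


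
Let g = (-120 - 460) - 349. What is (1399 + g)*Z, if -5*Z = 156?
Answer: -14664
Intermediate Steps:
Z = -156/5 (Z = -⅕*156 = -156/5 ≈ -31.200)
g = -929 (g = -580 - 349 = -929)
(1399 + g)*Z = (1399 - 929)*(-156/5) = 470*(-156/5) = -14664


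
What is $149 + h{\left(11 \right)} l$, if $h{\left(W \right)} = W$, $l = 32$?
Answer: $501$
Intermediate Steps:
$149 + h{\left(11 \right)} l = 149 + 11 \cdot 32 = 149 + 352 = 501$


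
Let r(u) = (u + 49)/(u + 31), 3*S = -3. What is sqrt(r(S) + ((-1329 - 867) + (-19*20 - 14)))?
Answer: 3*I*sqrt(7190)/5 ≈ 50.876*I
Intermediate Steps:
S = -1 (S = (1/3)*(-3) = -1)
r(u) = (49 + u)/(31 + u)
sqrt(r(S) + ((-1329 - 867) + (-19*20 - 14))) = sqrt((49 - 1)/(31 - 1) + ((-1329 - 867) + (-19*20 - 14))) = sqrt(48/30 + (-2196 + (-380 - 14))) = sqrt((1/30)*48 + (-2196 - 394)) = sqrt(8/5 - 2590) = sqrt(-12942/5) = 3*I*sqrt(7190)/5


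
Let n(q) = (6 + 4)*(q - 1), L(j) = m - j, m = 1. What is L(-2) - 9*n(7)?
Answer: -537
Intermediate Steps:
L(j) = 1 - j
n(q) = -10 + 10*q (n(q) = 10*(-1 + q) = -10 + 10*q)
L(-2) - 9*n(7) = (1 - 1*(-2)) - 9*(-10 + 10*7) = (1 + 2) - 9*(-10 + 70) = 3 - 9*60 = 3 - 540 = -537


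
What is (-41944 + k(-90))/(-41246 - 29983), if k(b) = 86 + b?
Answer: 41948/71229 ≈ 0.58892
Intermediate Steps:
(-41944 + k(-90))/(-41246 - 29983) = (-41944 + (86 - 90))/(-41246 - 29983) = (-41944 - 4)/(-71229) = -41948*(-1/71229) = 41948/71229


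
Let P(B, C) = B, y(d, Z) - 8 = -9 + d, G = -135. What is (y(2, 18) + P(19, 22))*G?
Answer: -2700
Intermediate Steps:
y(d, Z) = -1 + d (y(d, Z) = 8 + (-9 + d) = -1 + d)
(y(2, 18) + P(19, 22))*G = ((-1 + 2) + 19)*(-135) = (1 + 19)*(-135) = 20*(-135) = -2700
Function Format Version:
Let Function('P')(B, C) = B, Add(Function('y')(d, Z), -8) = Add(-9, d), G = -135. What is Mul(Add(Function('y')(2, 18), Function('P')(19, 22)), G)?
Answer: -2700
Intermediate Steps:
Function('y')(d, Z) = Add(-1, d) (Function('y')(d, Z) = Add(8, Add(-9, d)) = Add(-1, d))
Mul(Add(Function('y')(2, 18), Function('P')(19, 22)), G) = Mul(Add(Add(-1, 2), 19), -135) = Mul(Add(1, 19), -135) = Mul(20, -135) = -2700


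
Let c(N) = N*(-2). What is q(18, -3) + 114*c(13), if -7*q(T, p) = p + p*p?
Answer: -20754/7 ≈ -2964.9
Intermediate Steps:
c(N) = -2*N
q(T, p) = -p/7 - p**2/7 (q(T, p) = -(p + p*p)/7 = -(p + p**2)/7 = -p/7 - p**2/7)
q(18, -3) + 114*c(13) = -1/7*(-3)*(1 - 3) + 114*(-2*13) = -1/7*(-3)*(-2) + 114*(-26) = -6/7 - 2964 = -20754/7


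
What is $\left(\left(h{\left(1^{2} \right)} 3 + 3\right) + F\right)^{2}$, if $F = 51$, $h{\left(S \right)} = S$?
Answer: $3249$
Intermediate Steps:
$\left(\left(h{\left(1^{2} \right)} 3 + 3\right) + F\right)^{2} = \left(\left(1^{2} \cdot 3 + 3\right) + 51\right)^{2} = \left(\left(1 \cdot 3 + 3\right) + 51\right)^{2} = \left(\left(3 + 3\right) + 51\right)^{2} = \left(6 + 51\right)^{2} = 57^{2} = 3249$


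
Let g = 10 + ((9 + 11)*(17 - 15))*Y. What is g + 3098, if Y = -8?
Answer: 2788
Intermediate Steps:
g = -310 (g = 10 + ((9 + 11)*(17 - 15))*(-8) = 10 + (20*2)*(-8) = 10 + 40*(-8) = 10 - 320 = -310)
g + 3098 = -310 + 3098 = 2788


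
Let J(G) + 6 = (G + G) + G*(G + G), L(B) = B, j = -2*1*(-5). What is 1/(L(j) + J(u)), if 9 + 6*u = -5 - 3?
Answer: 18/259 ≈ 0.069498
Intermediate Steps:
j = 10 (j = -2*(-5) = 10)
u = -17/6 (u = -3/2 + (-5 - 3)/6 = -3/2 + (⅙)*(-8) = -3/2 - 4/3 = -17/6 ≈ -2.8333)
J(G) = -6 + 2*G + 2*G² (J(G) = -6 + ((G + G) + G*(G + G)) = -6 + (2*G + G*(2*G)) = -6 + (2*G + 2*G²) = -6 + 2*G + 2*G²)
1/(L(j) + J(u)) = 1/(10 + (-6 + 2*(-17/6) + 2*(-17/6)²)) = 1/(10 + (-6 - 17/3 + 2*(289/36))) = 1/(10 + (-6 - 17/3 + 289/18)) = 1/(10 + 79/18) = 1/(259/18) = 18/259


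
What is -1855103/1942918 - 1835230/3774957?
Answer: -10568635456711/7334431904526 ≈ -1.4410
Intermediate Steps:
-1855103/1942918 - 1835230/3774957 = -10568635456711/7334431904526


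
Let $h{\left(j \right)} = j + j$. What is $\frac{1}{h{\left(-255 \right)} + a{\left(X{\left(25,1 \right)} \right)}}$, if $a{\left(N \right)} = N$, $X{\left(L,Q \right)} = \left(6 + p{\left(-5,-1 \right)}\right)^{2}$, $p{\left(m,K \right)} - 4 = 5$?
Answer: $- \frac{1}{285} \approx -0.0035088$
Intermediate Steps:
$h{\left(j \right)} = 2 j$
$p{\left(m,K \right)} = 9$ ($p{\left(m,K \right)} = 4 + 5 = 9$)
$X{\left(L,Q \right)} = 225$ ($X{\left(L,Q \right)} = \left(6 + 9\right)^{2} = 15^{2} = 225$)
$\frac{1}{h{\left(-255 \right)} + a{\left(X{\left(25,1 \right)} \right)}} = \frac{1}{2 \left(-255\right) + 225} = \frac{1}{-510 + 225} = \frac{1}{-285} = - \frac{1}{285}$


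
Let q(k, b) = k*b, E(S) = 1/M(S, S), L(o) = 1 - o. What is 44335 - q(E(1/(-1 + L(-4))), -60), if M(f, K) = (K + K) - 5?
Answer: 132965/3 ≈ 44322.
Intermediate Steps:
M(f, K) = -5 + 2*K (M(f, K) = 2*K - 5 = -5 + 2*K)
E(S) = 1/(-5 + 2*S)
q(k, b) = b*k
44335 - q(E(1/(-1 + L(-4))), -60) = 44335 - (-60)/(-5 + 2/(-1 + (1 - 1*(-4)))) = 44335 - (-60)/(-5 + 2/(-1 + (1 + 4))) = 44335 - (-60)/(-5 + 2/(-1 + 5)) = 44335 - (-60)/(-5 + 2/4) = 44335 - (-60)/(-5 + 2*(¼)) = 44335 - (-60)/(-5 + ½) = 44335 - (-60)/(-9/2) = 44335 - (-60)*(-2)/9 = 44335 - 1*40/3 = 44335 - 40/3 = 132965/3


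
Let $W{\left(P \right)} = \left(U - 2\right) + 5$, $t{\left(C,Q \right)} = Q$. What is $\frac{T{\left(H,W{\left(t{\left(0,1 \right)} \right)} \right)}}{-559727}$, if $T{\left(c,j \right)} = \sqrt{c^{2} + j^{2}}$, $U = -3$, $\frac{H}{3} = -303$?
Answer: $- \frac{909}{559727} \approx -0.001624$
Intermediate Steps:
$H = -909$ ($H = 3 \left(-303\right) = -909$)
$W{\left(P \right)} = 0$ ($W{\left(P \right)} = \left(-3 - 2\right) + 5 = -5 + 5 = 0$)
$\frac{T{\left(H,W{\left(t{\left(0,1 \right)} \right)} \right)}}{-559727} = \frac{\sqrt{\left(-909\right)^{2} + 0^{2}}}{-559727} = \sqrt{826281 + 0} \left(- \frac{1}{559727}\right) = \sqrt{826281} \left(- \frac{1}{559727}\right) = 909 \left(- \frac{1}{559727}\right) = - \frac{909}{559727}$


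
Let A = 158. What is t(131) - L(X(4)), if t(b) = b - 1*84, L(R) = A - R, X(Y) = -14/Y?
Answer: -229/2 ≈ -114.50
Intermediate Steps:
L(R) = 158 - R
t(b) = -84 + b (t(b) = b - 84 = -84 + b)
t(131) - L(X(4)) = (-84 + 131) - (158 - (-14)/4) = 47 - (158 - (-14)/4) = 47 - (158 - 1*(-7/2)) = 47 - (158 + 7/2) = 47 - 1*323/2 = 47 - 323/2 = -229/2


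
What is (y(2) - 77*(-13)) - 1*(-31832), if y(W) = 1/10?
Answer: 328331/10 ≈ 32833.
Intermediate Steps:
y(W) = ⅒
(y(2) - 77*(-13)) - 1*(-31832) = (⅒ - 77*(-13)) - 1*(-31832) = (⅒ + 1001) + 31832 = 10011/10 + 31832 = 328331/10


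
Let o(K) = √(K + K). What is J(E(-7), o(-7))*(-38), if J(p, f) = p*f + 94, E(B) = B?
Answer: -3572 + 266*I*√14 ≈ -3572.0 + 995.28*I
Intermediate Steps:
o(K) = √2*√K (o(K) = √(2*K) = √2*√K)
J(p, f) = 94 + f*p (J(p, f) = f*p + 94 = 94 + f*p)
J(E(-7), o(-7))*(-38) = (94 + (√2*√(-7))*(-7))*(-38) = (94 + (√2*(I*√7))*(-7))*(-38) = (94 + (I*√14)*(-7))*(-38) = (94 - 7*I*√14)*(-38) = -3572 + 266*I*√14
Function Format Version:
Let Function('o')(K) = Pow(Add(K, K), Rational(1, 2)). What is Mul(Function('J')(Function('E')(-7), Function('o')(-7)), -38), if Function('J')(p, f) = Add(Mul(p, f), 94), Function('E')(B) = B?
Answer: Add(-3572, Mul(266, I, Pow(14, Rational(1, 2)))) ≈ Add(-3572.0, Mul(995.28, I))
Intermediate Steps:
Function('o')(K) = Mul(Pow(2, Rational(1, 2)), Pow(K, Rational(1, 2))) (Function('o')(K) = Pow(Mul(2, K), Rational(1, 2)) = Mul(Pow(2, Rational(1, 2)), Pow(K, Rational(1, 2))))
Function('J')(p, f) = Add(94, Mul(f, p)) (Function('J')(p, f) = Add(Mul(f, p), 94) = Add(94, Mul(f, p)))
Mul(Function('J')(Function('E')(-7), Function('o')(-7)), -38) = Mul(Add(94, Mul(Mul(Pow(2, Rational(1, 2)), Pow(-7, Rational(1, 2))), -7)), -38) = Mul(Add(94, Mul(Mul(Pow(2, Rational(1, 2)), Mul(I, Pow(7, Rational(1, 2)))), -7)), -38) = Mul(Add(94, Mul(Mul(I, Pow(14, Rational(1, 2))), -7)), -38) = Mul(Add(94, Mul(-7, I, Pow(14, Rational(1, 2)))), -38) = Add(-3572, Mul(266, I, Pow(14, Rational(1, 2))))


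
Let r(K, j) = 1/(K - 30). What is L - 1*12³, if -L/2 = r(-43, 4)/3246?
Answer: -204731711/118479 ≈ -1728.0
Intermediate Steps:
r(K, j) = 1/(-30 + K)
L = 1/118479 (L = -2/((-30 - 43)*3246) = -2/((-73)*3246) = -(-2)/(73*3246) = -2*(-1/236958) = 1/118479 ≈ 8.4403e-6)
L - 1*12³ = 1/118479 - 1*12³ = 1/118479 - 1*1728 = 1/118479 - 1728 = -204731711/118479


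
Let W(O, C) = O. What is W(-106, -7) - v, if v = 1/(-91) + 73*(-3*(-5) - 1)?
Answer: -102647/91 ≈ -1128.0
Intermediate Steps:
v = 93001/91 (v = -1/91 + 73*(15 - 1) = -1/91 + 73*14 = -1/91 + 1022 = 93001/91 ≈ 1022.0)
W(-106, -7) - v = -106 - 1*93001/91 = -106 - 93001/91 = -102647/91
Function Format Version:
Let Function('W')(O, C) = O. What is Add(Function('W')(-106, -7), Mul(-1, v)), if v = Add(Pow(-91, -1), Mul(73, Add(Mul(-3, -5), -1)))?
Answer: Rational(-102647, 91) ≈ -1128.0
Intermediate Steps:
v = Rational(93001, 91) (v = Add(Rational(-1, 91), Mul(73, Add(15, -1))) = Add(Rational(-1, 91), Mul(73, 14)) = Add(Rational(-1, 91), 1022) = Rational(93001, 91) ≈ 1022.0)
Add(Function('W')(-106, -7), Mul(-1, v)) = Add(-106, Mul(-1, Rational(93001, 91))) = Add(-106, Rational(-93001, 91)) = Rational(-102647, 91)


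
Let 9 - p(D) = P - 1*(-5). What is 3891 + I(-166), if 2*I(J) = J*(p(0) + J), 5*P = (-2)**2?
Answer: 87017/5 ≈ 17403.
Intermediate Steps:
P = 4/5 (P = (1/5)*(-2)**2 = (1/5)*4 = 4/5 ≈ 0.80000)
p(D) = 16/5 (p(D) = 9 - (4/5 - 1*(-5)) = 9 - (4/5 + 5) = 9 - 1*29/5 = 9 - 29/5 = 16/5)
I(J) = J*(16/5 + J)/2 (I(J) = (J*(16/5 + J))/2 = J*(16/5 + J)/2)
3891 + I(-166) = 3891 + (1/10)*(-166)*(16 + 5*(-166)) = 3891 + (1/10)*(-166)*(16 - 830) = 3891 + (1/10)*(-166)*(-814) = 3891 + 67562/5 = 87017/5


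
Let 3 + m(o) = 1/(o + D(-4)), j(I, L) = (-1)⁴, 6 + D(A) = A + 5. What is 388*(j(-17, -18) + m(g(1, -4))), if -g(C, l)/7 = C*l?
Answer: -17460/23 ≈ -759.13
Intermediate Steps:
D(A) = -1 + A (D(A) = -6 + (A + 5) = -6 + (5 + A) = -1 + A)
g(C, l) = -7*C*l
j(I, L) = 1
m(o) = -3 + 1/(-5 + o) (m(o) = -3 + 1/(o + (-1 - 4)) = -3 + 1/(o - 5) = -3 + 1/(-5 + o))
388*(j(-17, -18) + m(g(1, -4))) = 388*(1 + (16 - (-21)*(-4))/(-5 - 7*1*(-4))) = 388*(1 + (16 - 3*28)/(-5 + 28)) = 388*(1 + (16 - 84)/23) = 388*(1 + (1/23)*(-68)) = 388*(1 - 68/23) = 388*(-45/23) = -17460/23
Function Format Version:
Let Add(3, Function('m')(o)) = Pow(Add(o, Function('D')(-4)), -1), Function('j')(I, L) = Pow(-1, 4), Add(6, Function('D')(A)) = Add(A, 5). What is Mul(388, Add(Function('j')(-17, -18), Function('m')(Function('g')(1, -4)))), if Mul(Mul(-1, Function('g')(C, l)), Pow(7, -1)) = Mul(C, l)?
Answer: Rational(-17460, 23) ≈ -759.13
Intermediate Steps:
Function('D')(A) = Add(-1, A) (Function('D')(A) = Add(-6, Add(A, 5)) = Add(-6, Add(5, A)) = Add(-1, A))
Function('g')(C, l) = Mul(-7, C, l) (Function('g')(C, l) = Mul(-7, Mul(C, l)) = Mul(-7, C, l))
Function('j')(I, L) = 1
Function('m')(o) = Add(-3, Pow(Add(-5, o), -1)) (Function('m')(o) = Add(-3, Pow(Add(o, Add(-1, -4)), -1)) = Add(-3, Pow(Add(o, -5), -1)) = Add(-3, Pow(Add(-5, o), -1)))
Mul(388, Add(Function('j')(-17, -18), Function('m')(Function('g')(1, -4)))) = Mul(388, Add(1, Mul(Pow(Add(-5, Mul(-7, 1, -4)), -1), Add(16, Mul(-3, Mul(-7, 1, -4)))))) = Mul(388, Add(1, Mul(Pow(Add(-5, 28), -1), Add(16, Mul(-3, 28))))) = Mul(388, Add(1, Mul(Pow(23, -1), Add(16, -84)))) = Mul(388, Add(1, Mul(Rational(1, 23), -68))) = Mul(388, Add(1, Rational(-68, 23))) = Mul(388, Rational(-45, 23)) = Rational(-17460, 23)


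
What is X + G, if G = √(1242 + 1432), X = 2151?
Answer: 2151 + √2674 ≈ 2202.7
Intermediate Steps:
G = √2674 ≈ 51.711
X + G = 2151 + √2674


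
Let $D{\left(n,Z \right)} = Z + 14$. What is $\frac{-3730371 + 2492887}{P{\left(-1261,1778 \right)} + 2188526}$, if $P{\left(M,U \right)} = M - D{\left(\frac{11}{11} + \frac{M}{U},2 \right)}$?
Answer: $- \frac{1237484}{2187249} \approx -0.56577$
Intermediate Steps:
$D{\left(n,Z \right)} = 14 + Z$
$P{\left(M,U \right)} = -16 + M$ ($P{\left(M,U \right)} = M - \left(14 + 2\right) = M - 16 = -16 + M$)
$\frac{-3730371 + 2492887}{P{\left(-1261,1778 \right)} + 2188526} = \frac{-3730371 + 2492887}{\left(-16 - 1261\right) + 2188526} = - \frac{1237484}{-1277 + 2188526} = - \frac{1237484}{2187249}$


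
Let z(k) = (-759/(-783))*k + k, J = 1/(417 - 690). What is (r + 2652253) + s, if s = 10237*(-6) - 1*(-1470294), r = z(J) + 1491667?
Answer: 395653087862/71253 ≈ 5.5528e+6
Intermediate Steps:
J = -1/273 (J = 1/(-273) = -1/273 ≈ -0.0036630)
z(k) = 514*k/261 (z(k) = (-759*(-1/783))*k + k = 253*k/261 + k = 514*k/261)
r = 106285748237/71253 (r = (514/261)*(-1/273) + 1491667 = -514/71253 + 1491667 = 106285748237/71253 ≈ 1.4917e+6)
s = 1408872 (s = -61422 + 1470294 = 1408872)
(r + 2652253) + s = (106285748237/71253 + 2652253) + 1408872 = 295266731246/71253 + 1408872 = 395653087862/71253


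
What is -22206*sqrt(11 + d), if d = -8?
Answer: -22206*sqrt(3) ≈ -38462.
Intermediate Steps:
-22206*sqrt(11 + d) = -22206*sqrt(11 - 8) = -22206*sqrt(3)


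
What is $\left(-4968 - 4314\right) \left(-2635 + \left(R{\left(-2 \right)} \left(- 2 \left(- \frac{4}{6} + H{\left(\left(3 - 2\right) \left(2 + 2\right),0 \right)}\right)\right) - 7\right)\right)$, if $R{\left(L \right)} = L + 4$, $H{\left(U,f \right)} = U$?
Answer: $24646804$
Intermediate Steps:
$R{\left(L \right)} = 4 + L$
$\left(-4968 - 4314\right) \left(-2635 + \left(R{\left(-2 \right)} \left(- 2 \left(- \frac{4}{6} + H{\left(\left(3 - 2\right) \left(2 + 2\right),0 \right)}\right)\right) - 7\right)\right) = \left(-4968 - 4314\right) \left(-2635 + \left(\left(4 - 2\right) \left(- 2 \left(- \frac{4}{6} + \left(3 - 2\right) \left(2 + 2\right)\right)\right) - 7\right)\right) = - 9282 \left(-2635 + \left(2 \left(- 2 \left(\left(-4\right) \frac{1}{6} + 1 \cdot 4\right)\right) - 7\right)\right) = - 9282 \left(-2635 + \left(2 \left(- 2 \left(- \frac{2}{3} + 4\right)\right) - 7\right)\right) = - 9282 \left(-2635 + \left(2 \left(\left(-2\right) \frac{10}{3}\right) - 7\right)\right) = - 9282 \left(-2635 + \left(2 \left(- \frac{20}{3}\right) - 7\right)\right) = - 9282 \left(-2635 - \frac{61}{3}\right) = \left(-9282\right) \left(- \frac{7966}{3}\right) = 24646804$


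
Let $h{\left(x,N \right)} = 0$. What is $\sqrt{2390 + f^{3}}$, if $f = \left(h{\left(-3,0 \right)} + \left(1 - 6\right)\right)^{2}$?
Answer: $\sqrt{18015} \approx 134.22$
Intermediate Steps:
$f = 25$ ($f = \left(0 + \left(1 - 6\right)\right)^{2} = \left(0 - 5\right)^{2} = \left(-5\right)^{2} = 25$)
$\sqrt{2390 + f^{3}} = \sqrt{2390 + 25^{3}} = \sqrt{2390 + 15625} = \sqrt{18015}$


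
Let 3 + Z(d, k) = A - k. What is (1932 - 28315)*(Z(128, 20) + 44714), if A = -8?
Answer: -1178871589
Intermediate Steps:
Z(d, k) = -11 - k (Z(d, k) = -3 + (-8 - k) = -11 - k)
(1932 - 28315)*(Z(128, 20) + 44714) = (1932 - 28315)*((-11 - 1*20) + 44714) = -26383*((-11 - 20) + 44714) = -26383*(-31 + 44714) = -26383*44683 = -1178871589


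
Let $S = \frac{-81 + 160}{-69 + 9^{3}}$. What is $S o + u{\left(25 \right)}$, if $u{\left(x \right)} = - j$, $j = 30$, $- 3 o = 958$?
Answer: $- \frac{67541}{990} \approx -68.223$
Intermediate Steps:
$o = - \frac{958}{3}$ ($o = \left(- \frac{1}{3}\right) 958 = - \frac{958}{3} \approx -319.33$)
$S = \frac{79}{660}$ ($S = \frac{79}{-69 + 729} = \frac{79}{660} \approx 0.1197$)
$u{\left(x \right)} = -30$ ($u{\left(x \right)} = \left(-1\right) 30 = -30$)
$S o + u{\left(25 \right)} = \frac{79}{660} \left(- \frac{958}{3}\right) - 30 = - \frac{37841}{990} - 30 = - \frac{67541}{990}$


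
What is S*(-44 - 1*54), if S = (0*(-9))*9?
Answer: 0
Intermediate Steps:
S = 0 (S = 0*9 = 0)
S*(-44 - 1*54) = 0*(-44 - 1*54) = 0*(-44 - 54) = 0*(-98) = 0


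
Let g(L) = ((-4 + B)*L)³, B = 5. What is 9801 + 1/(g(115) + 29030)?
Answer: 15190618906/1549905 ≈ 9801.0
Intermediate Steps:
g(L) = L³ (g(L) = ((-4 + 5)*L)³ = (1*L)³ = L³)
9801 + 1/(g(115) + 29030) = 9801 + 1/(115³ + 29030) = 9801 + 1/(1520875 + 29030) = 9801 + 1/1549905 = 15190618906/1549905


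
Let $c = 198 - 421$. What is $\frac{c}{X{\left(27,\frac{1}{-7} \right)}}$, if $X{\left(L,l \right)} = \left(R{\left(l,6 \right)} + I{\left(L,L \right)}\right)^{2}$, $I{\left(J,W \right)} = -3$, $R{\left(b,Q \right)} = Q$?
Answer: $- \frac{223}{9} \approx -24.778$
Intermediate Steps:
$X{\left(L,l \right)} = 9$ ($X{\left(L,l \right)} = \left(6 - 3\right)^{2} = 3^{2} = 9$)
$c = -223$ ($c = 198 - 421 = -223$)
$\frac{c}{X{\left(27,\frac{1}{-7} \right)}} = - \frac{223}{9}$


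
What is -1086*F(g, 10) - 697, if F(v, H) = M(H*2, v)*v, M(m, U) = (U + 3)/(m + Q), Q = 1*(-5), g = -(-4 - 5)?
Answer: -42581/5 ≈ -8516.2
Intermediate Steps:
g = 9 (g = -1*(-9) = 9)
Q = -5
M(m, U) = (3 + U)/(-5 + m) (M(m, U) = (U + 3)/(m - 5) = (3 + U)/(-5 + m))
F(v, H) = v*(3 + v)/(-5 + 2*H) (F(v, H) = ((3 + v)/(-5 + H*2))*v = ((3 + v)/(-5 + 2*H))*v = v*(3 + v)/(-5 + 2*H))
-1086*F(g, 10) - 697 = -9774*(3 + 9)/(-5 + 2*10) - 697 = -9774*12/(-5 + 20) - 697 = -9774*12/15 - 697 = -1086*36/5 - 697 = -39096/5 - 697 = -42581/5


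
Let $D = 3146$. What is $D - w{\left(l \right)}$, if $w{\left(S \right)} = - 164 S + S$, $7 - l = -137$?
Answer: $26618$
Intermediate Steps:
$l = 144$ ($l = 7 - -137 = 7 + 137 = 144$)
$w{\left(S \right)} = - 163 S$
$D - w{\left(l \right)} = 3146 - \left(-163\right) 144 = 3146 - -23472 = 3146 + 23472 = 26618$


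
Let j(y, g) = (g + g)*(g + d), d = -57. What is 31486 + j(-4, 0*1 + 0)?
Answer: 31486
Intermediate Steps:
j(y, g) = 2*g*(-57 + g) (j(y, g) = (g + g)*(g - 57) = (2*g)*(-57 + g) = 2*g*(-57 + g))
31486 + j(-4, 0*1 + 0) = 31486 + 2*(0*1 + 0)*(-57 + (0*1 + 0)) = 31486 + 2*(0 + 0)*(-57 + (0 + 0)) = 31486 + 2*0*(-57 + 0) = 31486 + 2*0*(-57) = 31486 + 0 = 31486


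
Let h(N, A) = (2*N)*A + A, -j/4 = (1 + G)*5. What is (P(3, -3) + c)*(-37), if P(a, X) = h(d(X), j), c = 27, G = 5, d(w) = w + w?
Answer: -49839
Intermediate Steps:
d(w) = 2*w
j = -120 (j = -4*(1 + 5)*5 = -24*5 = -4*30 = -120)
h(N, A) = A + 2*A*N (h(N, A) = 2*A*N + A = A + 2*A*N)
P(a, X) = -120 - 480*X (P(a, X) = -120*(1 + 2*(2*X)) = -120*(1 + 4*X) = -120 - 480*X)
(P(3, -3) + c)*(-37) = ((-120 - 480*(-3)) + 27)*(-37) = ((-120 + 1440) + 27)*(-37) = (1320 + 27)*(-37) = 1347*(-37) = -49839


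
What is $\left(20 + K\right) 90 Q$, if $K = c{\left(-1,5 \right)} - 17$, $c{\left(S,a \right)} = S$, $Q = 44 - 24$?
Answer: $3600$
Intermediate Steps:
$Q = 20$ ($Q = 44 - 24 = 20$)
$K = -18$ ($K = -1 - 17 = -18$)
$\left(20 + K\right) 90 Q = \left(20 - 18\right) 90 \cdot 20 = 2 \cdot 90 \cdot 20 = 180 \cdot 20 = 3600$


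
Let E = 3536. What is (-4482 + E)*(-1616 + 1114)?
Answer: 474892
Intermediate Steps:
(-4482 + E)*(-1616 + 1114) = (-4482 + 3536)*(-1616 + 1114) = -946*(-502) = 474892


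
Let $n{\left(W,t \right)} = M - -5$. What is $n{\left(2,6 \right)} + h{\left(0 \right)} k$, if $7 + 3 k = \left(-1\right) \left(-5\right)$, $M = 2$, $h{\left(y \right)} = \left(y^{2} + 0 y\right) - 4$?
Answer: $\frac{29}{3} \approx 9.6667$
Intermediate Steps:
$h{\left(y \right)} = -4 + y^{2}$ ($h{\left(y \right)} = \left(y^{2} + 0\right) - 4 = y^{2} - 4 = -4 + y^{2}$)
$k = - \frac{2}{3}$ ($k = - \frac{7}{3} + \frac{\left(-1\right) \left(-5\right)}{3} = - \frac{7}{3} + \frac{1}{3} \cdot 5 = - \frac{7}{3} + \frac{5}{3} = - \frac{2}{3} \approx -0.66667$)
$n{\left(W,t \right)} = 7$ ($n{\left(W,t \right)} = 2 - -5 = 2 + 5 = 7$)
$n{\left(2,6 \right)} + h{\left(0 \right)} k = 7 + \left(-4 + 0^{2}\right) \left(- \frac{2}{3}\right) = 7 + \left(-4 + 0\right) \left(- \frac{2}{3}\right) = 7 - - \frac{8}{3} = 7 + \frac{8}{3} = \frac{29}{3}$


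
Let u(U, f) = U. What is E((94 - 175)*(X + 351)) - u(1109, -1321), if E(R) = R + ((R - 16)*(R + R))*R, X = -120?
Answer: -13112702387354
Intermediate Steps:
E(R) = R + 2*R²*(-16 + R) (E(R) = R + ((-16 + R)*(2*R))*R = R + (2*R*(-16 + R))*R = R + 2*R²*(-16 + R))
E((94 - 175)*(X + 351)) - u(1109, -1321) = ((94 - 175)*(-120 + 351))*(1 - 32*(94 - 175)*(-120 + 351) + 2*((94 - 175)*(-120 + 351))²) - 1*1109 = (-81*231)*(1 - (-2592)*231 + 2*(-81*231)²) - 1109 = -18711*(1 - 32*(-18711) + 2*(-18711)²) - 1109 = -18711*(1 + 598752 + 2*350101521) - 1109 = -18711*(1 + 598752 + 700203042) - 1109 = -18711*700801795 - 1109 = -13112702386245 - 1109 = -13112702387354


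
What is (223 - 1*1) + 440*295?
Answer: 130022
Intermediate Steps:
(223 - 1*1) + 440*295 = (223 - 1) + 129800 = 222 + 129800 = 130022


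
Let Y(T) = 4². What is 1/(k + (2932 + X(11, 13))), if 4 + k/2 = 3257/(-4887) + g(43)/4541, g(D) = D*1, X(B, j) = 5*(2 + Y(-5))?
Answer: 22191867/66857127346 ≈ 0.00033193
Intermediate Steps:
Y(T) = 16
X(B, j) = 90 (X(B, j) = 5*(2 + 16) = 5*18 = 90)
g(D) = D
k = -206694728/22191867 (k = -8 + 2*(3257/(-4887) + 43/4541) = -8 + 2*(3257*(-1/4887) + 43*(1/4541)) = -8 + 2*(-3257/4887 + 43/4541) = -8 + 2*(-14579896/22191867) = -8 - 29159792/22191867 = -206694728/22191867 ≈ -9.3140)
1/(k + (2932 + X(11, 13))) = 1/(-206694728/22191867 + (2932 + 90)) = 1/(-206694728/22191867 + 3022) = 1/(66857127346/22191867) = 22191867/66857127346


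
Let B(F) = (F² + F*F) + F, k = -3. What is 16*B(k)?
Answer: 240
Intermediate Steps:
B(F) = F + 2*F² (B(F) = (F² + F²) + F = 2*F² + F = F + 2*F²)
16*B(k) = 16*(-3*(1 + 2*(-3))) = 16*(-3*(1 - 6)) = 16*(-3*(-5)) = 16*15 = 240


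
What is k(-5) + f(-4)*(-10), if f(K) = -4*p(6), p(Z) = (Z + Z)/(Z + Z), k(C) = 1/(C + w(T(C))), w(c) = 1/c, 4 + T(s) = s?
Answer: 1831/46 ≈ 39.804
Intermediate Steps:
T(s) = -4 + s
k(C) = 1/(C + 1/(-4 + C))
p(Z) = 1 (p(Z) = (2*Z)/((2*Z)) = (2*Z)*(1/(2*Z)) = 1)
f(K) = -4 (f(K) = -4*1 = -4)
k(-5) + f(-4)*(-10) = (-4 - 5)/(1 - 5*(-4 - 5)) - 4*(-10) = -9/(1 - 5*(-9)) + 40 = -9/(1 + 45) + 40 = -9/46 + 40 = 1831/46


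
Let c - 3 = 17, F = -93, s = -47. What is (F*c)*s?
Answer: 87420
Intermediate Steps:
c = 20 (c = 3 + 17 = 20)
(F*c)*s = -93*20*(-47) = -1860*(-47) = 87420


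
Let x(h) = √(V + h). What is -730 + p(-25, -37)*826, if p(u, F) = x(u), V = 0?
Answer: -730 + 4130*I ≈ -730.0 + 4130.0*I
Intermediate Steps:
x(h) = √h (x(h) = √(0 + h) = √h)
p(u, F) = √u
-730 + p(-25, -37)*826 = -730 + √(-25)*826 = -730 + (5*I)*826 = -730 + 4130*I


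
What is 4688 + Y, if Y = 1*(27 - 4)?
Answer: 4711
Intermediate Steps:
Y = 23 (Y = 1*23 = 23)
4688 + Y = 4688 + 23 = 4711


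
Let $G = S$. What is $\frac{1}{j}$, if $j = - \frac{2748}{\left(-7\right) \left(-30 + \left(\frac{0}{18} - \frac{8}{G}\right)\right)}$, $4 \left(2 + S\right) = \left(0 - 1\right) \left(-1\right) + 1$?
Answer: $- \frac{259}{4122} \approx -0.062834$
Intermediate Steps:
$S = - \frac{3}{2}$ ($S = -2 + \frac{\left(0 - 1\right) \left(-1\right) + 1}{4} = -2 + \frac{\left(-1\right) \left(-1\right) + 1}{4} = -2 + \frac{1 + 1}{4} = -2 + \frac{1}{4} \cdot 2 = -2 + \frac{1}{2} = - \frac{3}{2} \approx -1.5$)
$G = - \frac{3}{2} \approx -1.5$
$j = - \frac{4122}{259}$ ($j = - \frac{2748}{\left(-7\right) \left(-30 + \left(\frac{0}{18} - \frac{8}{- \frac{3}{2}}\right)\right)} = - \frac{2748}{\left(-7\right) \left(-30 + \left(0 \cdot \frac{1}{18} - - \frac{16}{3}\right)\right)} = - \frac{2748}{\left(-7\right) \left(-30 + \left(0 + \frac{16}{3}\right)\right)} = - \frac{2748}{\left(-7\right) \left(-30 + \frac{16}{3}\right)} = - \frac{2748}{\left(-7\right) \left(- \frac{74}{3}\right)} = - \frac{2748}{\frac{518}{3}} = \left(-2748\right) \frac{3}{518} = - \frac{4122}{259} \approx -15.915$)
$\frac{1}{j} = \frac{1}{- \frac{4122}{259}} = - \frac{259}{4122}$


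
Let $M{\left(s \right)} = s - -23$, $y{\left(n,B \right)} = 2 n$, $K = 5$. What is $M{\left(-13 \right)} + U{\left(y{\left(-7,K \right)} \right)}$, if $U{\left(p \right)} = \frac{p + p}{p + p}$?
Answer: $11$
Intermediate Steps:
$M{\left(s \right)} = 23 + s$ ($M{\left(s \right)} = s + 23 = 23 + s$)
$U{\left(p \right)} = 1$ ($U{\left(p \right)} = \frac{2 p}{2 p} = 2 p \frac{1}{2 p} = 1$)
$M{\left(-13 \right)} + U{\left(y{\left(-7,K \right)} \right)} = \left(23 - 13\right) + 1 = 10 + 1 = 11$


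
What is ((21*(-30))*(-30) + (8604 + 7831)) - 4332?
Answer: 31003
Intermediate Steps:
((21*(-30))*(-30) + (8604 + 7831)) - 4332 = (-630*(-30) + 16435) - 4332 = (18900 + 16435) - 4332 = 35335 - 4332 = 31003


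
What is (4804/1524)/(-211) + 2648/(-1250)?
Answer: -107188309/50244375 ≈ -2.1333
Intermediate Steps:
(4804/1524)/(-211) + 2648/(-1250) = (4804*(1/1524))*(-1/211) + 2648*(-1/1250) = (1201/381)*(-1/211) - 1324/625 = -1201/80391 - 1324/625 = -107188309/50244375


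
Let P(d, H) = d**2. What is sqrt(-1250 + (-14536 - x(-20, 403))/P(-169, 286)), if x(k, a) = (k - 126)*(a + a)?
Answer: I*sqrt(35598110)/169 ≈ 35.304*I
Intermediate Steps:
x(k, a) = 2*a*(-126 + k) (x(k, a) = (-126 + k)*(2*a) = 2*a*(-126 + k))
sqrt(-1250 + (-14536 - x(-20, 403))/P(-169, 286)) = sqrt(-1250 + (-14536 - 2*403*(-126 - 20))/((-169)**2)) = sqrt(-1250 + (-14536 - 2*403*(-146))/28561) = sqrt(-1250 + (-14536 - 1*(-117676))*(1/28561)) = sqrt(-1250 + (-14536 + 117676)*(1/28561)) = sqrt(-1250 + 103140*(1/28561)) = sqrt(-1250 + 103140/28561) = sqrt(-35598110/28561) = I*sqrt(35598110)/169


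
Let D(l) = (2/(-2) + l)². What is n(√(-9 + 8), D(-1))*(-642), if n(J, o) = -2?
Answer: 1284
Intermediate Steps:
D(l) = (-1 + l)² (D(l) = (2*(-½) + l)² = (-1 + l)²)
n(√(-9 + 8), D(-1))*(-642) = -2*(-642) = 1284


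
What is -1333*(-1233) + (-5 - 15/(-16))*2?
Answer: 13148647/8 ≈ 1.6436e+6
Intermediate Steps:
-1333*(-1233) + (-5 - 15/(-16))*2 = 1643589 + (-5 - 15*(-1/16))*2 = 1643589 + (-5 + 15/16)*2 = 1643589 - 65/16*2 = 1643589 - 65/8 = 13148647/8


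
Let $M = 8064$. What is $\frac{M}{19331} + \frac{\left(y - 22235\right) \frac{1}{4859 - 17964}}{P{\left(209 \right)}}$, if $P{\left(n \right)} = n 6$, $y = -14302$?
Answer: $\frac{2337323011}{5573320610} \approx 0.41938$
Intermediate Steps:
$P{\left(n \right)} = 6 n$
$\frac{M}{19331} + \frac{\left(y - 22235\right) \frac{1}{4859 - 17964}}{P{\left(209 \right)}} = \frac{8064}{19331} + \frac{\left(-14302 - 22235\right) \frac{1}{4859 - 17964}}{6 \cdot 209} = 8064 \cdot \frac{1}{19331} + \frac{\left(-36537\right) \frac{1}{-13105}}{1254} = \frac{8064}{19331} + \left(-36537\right) \left(- \frac{1}{13105}\right) \frac{1}{1254} = \frac{8064}{19331} + \frac{36537}{13105} \cdot \frac{1}{1254} = \frac{8064}{19331} + \frac{641}{288310} = \frac{2337323011}{5573320610}$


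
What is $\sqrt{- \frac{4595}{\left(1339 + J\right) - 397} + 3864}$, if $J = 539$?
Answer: $\frac{\sqrt{8468341709}}{1481} \approx 62.136$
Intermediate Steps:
$\sqrt{- \frac{4595}{\left(1339 + J\right) - 397} + 3864} = \sqrt{- \frac{4595}{\left(1339 + 539\right) - 397} + 3864} = \sqrt{- \frac{4595}{1878 - 397} + 3864} = \sqrt{- \frac{4595}{1481} + 3864} = \sqrt{\frac{5717989}{1481}} = \frac{\sqrt{8468341709}}{1481}$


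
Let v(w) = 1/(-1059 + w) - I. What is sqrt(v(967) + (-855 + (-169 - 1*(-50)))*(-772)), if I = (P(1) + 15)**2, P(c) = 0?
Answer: 15*sqrt(7069349)/46 ≈ 867.01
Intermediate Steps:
I = 225 (I = (0 + 15)**2 = 15**2 = 225)
v(w) = -225 + 1/(-1059 + w) (v(w) = 1/(-1059 + w) - 1*225 = 1/(-1059 + w) - 225 = -225 + 1/(-1059 + w))
sqrt(v(967) + (-855 + (-169 - 1*(-50)))*(-772)) = sqrt((238276 - 225*967)/(-1059 + 967) + (-855 + (-169 - 1*(-50)))*(-772)) = sqrt((238276 - 217575)/(-92) + (-855 + (-169 + 50))*(-772)) = sqrt(-1/92*20701 + (-855 - 119)*(-772)) = sqrt(-20701/92 - 974*(-772)) = sqrt(-20701/92 + 751928) = sqrt(69156675/92) = 15*sqrt(7069349)/46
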